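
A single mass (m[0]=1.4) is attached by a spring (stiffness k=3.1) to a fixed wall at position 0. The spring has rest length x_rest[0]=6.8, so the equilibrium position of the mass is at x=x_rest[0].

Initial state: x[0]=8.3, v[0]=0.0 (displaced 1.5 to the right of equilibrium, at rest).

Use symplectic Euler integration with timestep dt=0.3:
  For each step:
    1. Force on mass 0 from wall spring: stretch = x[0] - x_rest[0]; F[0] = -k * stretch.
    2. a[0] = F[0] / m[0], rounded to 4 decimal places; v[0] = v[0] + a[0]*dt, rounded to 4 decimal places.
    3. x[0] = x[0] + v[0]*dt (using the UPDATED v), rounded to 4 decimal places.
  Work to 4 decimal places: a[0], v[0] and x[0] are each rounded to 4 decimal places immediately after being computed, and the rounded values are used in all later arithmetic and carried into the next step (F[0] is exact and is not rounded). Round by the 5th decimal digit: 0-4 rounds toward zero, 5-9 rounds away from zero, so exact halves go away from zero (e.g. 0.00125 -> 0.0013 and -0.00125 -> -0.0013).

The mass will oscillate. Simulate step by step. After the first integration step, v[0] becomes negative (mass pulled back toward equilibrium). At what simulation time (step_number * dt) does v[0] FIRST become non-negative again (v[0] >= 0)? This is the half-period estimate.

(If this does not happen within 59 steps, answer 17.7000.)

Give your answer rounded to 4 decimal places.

Answer: 2.1000

Derivation:
Step 0: x=[8.3000] v=[0.0000]
Step 1: x=[8.0011] v=[-0.9964]
Step 2: x=[7.4628] v=[-1.7943]
Step 3: x=[6.7924] v=[-2.2346]
Step 4: x=[6.1235] v=[-2.2296]
Step 5: x=[5.5894] v=[-1.7802]
Step 6: x=[5.2966] v=[-0.9760]
Step 7: x=[5.3034] v=[0.0227]
First v>=0 after going negative at step 7, time=2.1000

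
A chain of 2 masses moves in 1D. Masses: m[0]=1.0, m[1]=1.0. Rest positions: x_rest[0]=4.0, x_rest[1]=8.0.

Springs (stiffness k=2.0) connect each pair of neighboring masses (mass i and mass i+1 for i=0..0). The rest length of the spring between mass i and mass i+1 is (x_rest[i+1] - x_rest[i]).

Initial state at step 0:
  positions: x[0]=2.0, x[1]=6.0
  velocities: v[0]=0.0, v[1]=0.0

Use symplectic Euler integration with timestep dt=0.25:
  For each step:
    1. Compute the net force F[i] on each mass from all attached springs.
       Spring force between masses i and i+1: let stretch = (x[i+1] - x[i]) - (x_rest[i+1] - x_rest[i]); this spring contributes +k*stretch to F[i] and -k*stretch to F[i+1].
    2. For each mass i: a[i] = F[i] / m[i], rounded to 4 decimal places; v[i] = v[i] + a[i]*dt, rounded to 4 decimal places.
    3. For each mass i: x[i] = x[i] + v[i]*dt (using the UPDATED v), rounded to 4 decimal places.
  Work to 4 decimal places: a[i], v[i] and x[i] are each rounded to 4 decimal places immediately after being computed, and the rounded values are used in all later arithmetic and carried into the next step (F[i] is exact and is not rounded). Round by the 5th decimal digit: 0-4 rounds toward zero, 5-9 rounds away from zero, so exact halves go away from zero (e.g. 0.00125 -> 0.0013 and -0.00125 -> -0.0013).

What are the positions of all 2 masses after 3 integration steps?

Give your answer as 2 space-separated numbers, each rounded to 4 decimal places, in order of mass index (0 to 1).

Step 0: x=[2.0000 6.0000] v=[0.0000 0.0000]
Step 1: x=[2.0000 6.0000] v=[0.0000 0.0000]
Step 2: x=[2.0000 6.0000] v=[0.0000 0.0000]
Step 3: x=[2.0000 6.0000] v=[0.0000 0.0000]

Answer: 2.0000 6.0000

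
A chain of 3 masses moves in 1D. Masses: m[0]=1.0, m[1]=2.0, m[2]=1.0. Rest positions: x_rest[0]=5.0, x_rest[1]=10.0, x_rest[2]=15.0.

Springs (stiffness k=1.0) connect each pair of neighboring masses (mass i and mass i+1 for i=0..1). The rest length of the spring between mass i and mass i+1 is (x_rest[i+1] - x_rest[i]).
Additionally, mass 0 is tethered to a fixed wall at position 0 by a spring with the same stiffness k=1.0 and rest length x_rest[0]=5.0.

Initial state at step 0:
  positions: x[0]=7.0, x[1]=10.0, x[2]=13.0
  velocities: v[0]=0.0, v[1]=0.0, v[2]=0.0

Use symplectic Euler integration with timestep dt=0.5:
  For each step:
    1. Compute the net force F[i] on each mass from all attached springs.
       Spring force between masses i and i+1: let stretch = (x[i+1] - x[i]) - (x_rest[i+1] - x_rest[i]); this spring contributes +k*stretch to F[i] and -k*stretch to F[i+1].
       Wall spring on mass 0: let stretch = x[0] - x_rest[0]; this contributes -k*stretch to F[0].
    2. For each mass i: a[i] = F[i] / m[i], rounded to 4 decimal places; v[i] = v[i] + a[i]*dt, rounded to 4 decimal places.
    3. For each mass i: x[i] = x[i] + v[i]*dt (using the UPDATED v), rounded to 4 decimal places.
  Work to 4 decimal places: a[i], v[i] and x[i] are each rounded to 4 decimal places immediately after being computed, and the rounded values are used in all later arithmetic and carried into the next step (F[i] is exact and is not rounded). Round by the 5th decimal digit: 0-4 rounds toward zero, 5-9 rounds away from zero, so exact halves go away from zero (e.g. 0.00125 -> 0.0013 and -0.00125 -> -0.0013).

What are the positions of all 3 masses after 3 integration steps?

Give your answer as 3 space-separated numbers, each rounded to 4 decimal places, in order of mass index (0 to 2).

Answer: 3.2344 9.7500 15.3907

Derivation:
Step 0: x=[7.0000 10.0000 13.0000] v=[0.0000 0.0000 0.0000]
Step 1: x=[6.0000 10.0000 13.5000] v=[-2.0000 0.0000 1.0000]
Step 2: x=[4.5000 9.9375 14.3750] v=[-3.0000 -0.1250 1.7500]
Step 3: x=[3.2344 9.7500 15.3907] v=[-2.5313 -0.3750 2.0313]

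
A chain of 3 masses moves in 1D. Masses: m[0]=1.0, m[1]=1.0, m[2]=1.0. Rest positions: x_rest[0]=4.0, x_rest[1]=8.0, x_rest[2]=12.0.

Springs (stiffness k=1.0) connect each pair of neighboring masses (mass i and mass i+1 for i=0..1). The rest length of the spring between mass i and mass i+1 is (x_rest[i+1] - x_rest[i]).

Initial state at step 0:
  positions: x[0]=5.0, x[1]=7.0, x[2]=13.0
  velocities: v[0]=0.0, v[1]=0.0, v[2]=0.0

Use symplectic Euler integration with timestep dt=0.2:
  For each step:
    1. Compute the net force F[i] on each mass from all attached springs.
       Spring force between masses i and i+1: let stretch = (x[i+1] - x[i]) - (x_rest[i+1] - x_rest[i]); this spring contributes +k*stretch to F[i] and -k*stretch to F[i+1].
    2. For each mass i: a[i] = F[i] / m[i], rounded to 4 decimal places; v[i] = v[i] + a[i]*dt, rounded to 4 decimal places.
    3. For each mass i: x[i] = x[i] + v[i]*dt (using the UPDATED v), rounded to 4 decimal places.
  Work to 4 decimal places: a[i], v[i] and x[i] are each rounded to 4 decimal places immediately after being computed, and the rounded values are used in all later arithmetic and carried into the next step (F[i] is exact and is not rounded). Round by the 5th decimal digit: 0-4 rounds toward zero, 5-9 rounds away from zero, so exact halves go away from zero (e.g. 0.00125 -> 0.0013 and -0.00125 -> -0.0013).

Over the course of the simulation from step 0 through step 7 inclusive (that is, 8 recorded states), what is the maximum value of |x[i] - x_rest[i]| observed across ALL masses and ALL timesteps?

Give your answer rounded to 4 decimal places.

Answer: 1.5011

Derivation:
Step 0: x=[5.0000 7.0000 13.0000] v=[0.0000 0.0000 0.0000]
Step 1: x=[4.9200 7.1600 12.9200] v=[-0.4000 0.8000 -0.4000]
Step 2: x=[4.7696 7.4608 12.7696] v=[-0.7520 1.5040 -0.7520]
Step 3: x=[4.5668 7.8663 12.5668] v=[-1.0138 2.0275 -1.0138]
Step 4: x=[4.3360 8.3278 12.3360] v=[-1.1539 2.3077 -1.1539]
Step 5: x=[4.1049 8.7900 12.1049] v=[-1.1555 2.3110 -1.1555]
Step 6: x=[3.9012 9.1974 11.9012] v=[-1.0185 2.0370 -1.0185]
Step 7: x=[3.7493 9.5011 11.7493] v=[-0.7593 1.5185 -0.7593]
Max displacement = 1.5011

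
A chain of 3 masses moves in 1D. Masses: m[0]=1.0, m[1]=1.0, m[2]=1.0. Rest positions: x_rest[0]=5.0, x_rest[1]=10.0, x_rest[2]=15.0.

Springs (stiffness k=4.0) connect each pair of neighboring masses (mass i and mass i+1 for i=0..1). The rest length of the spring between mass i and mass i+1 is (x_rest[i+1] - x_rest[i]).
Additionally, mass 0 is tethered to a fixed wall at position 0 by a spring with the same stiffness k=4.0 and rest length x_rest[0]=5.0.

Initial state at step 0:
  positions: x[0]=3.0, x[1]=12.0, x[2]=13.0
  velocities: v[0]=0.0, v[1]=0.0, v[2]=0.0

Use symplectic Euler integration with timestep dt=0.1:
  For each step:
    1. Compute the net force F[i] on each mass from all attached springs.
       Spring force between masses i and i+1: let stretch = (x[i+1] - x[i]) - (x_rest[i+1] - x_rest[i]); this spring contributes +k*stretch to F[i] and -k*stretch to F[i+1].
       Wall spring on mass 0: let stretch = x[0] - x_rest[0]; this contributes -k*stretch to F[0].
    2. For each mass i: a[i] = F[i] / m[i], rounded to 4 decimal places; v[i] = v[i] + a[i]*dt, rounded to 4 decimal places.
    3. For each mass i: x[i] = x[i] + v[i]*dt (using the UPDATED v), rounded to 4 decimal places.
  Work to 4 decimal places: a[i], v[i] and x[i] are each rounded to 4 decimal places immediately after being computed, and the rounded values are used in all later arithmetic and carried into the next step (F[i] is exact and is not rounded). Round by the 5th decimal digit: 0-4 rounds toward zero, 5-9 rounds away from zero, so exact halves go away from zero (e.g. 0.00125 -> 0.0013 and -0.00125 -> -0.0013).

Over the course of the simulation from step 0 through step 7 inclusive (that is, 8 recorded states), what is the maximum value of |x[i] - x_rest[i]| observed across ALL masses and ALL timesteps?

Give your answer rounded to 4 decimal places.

Answer: 2.7383

Derivation:
Step 0: x=[3.0000 12.0000 13.0000] v=[0.0000 0.0000 0.0000]
Step 1: x=[3.2400 11.6800 13.1600] v=[2.4000 -3.2000 1.6000]
Step 2: x=[3.6880 11.0816 13.4608] v=[4.4800 -5.9840 3.0080]
Step 3: x=[4.2842 10.2826 13.8664] v=[5.9622 -7.9898 4.0563]
Step 4: x=[4.9490 9.3870 14.3287] v=[6.6479 -8.9556 4.6228]
Step 5: x=[5.5934 8.5116 14.7933] v=[6.4435 -8.7541 4.6461]
Step 6: x=[6.1307 7.7707 15.2066] v=[5.3734 -7.4087 4.1334]
Step 7: x=[6.4884 7.2617 15.5225] v=[3.5771 -5.0903 3.1590]
Max displacement = 2.7383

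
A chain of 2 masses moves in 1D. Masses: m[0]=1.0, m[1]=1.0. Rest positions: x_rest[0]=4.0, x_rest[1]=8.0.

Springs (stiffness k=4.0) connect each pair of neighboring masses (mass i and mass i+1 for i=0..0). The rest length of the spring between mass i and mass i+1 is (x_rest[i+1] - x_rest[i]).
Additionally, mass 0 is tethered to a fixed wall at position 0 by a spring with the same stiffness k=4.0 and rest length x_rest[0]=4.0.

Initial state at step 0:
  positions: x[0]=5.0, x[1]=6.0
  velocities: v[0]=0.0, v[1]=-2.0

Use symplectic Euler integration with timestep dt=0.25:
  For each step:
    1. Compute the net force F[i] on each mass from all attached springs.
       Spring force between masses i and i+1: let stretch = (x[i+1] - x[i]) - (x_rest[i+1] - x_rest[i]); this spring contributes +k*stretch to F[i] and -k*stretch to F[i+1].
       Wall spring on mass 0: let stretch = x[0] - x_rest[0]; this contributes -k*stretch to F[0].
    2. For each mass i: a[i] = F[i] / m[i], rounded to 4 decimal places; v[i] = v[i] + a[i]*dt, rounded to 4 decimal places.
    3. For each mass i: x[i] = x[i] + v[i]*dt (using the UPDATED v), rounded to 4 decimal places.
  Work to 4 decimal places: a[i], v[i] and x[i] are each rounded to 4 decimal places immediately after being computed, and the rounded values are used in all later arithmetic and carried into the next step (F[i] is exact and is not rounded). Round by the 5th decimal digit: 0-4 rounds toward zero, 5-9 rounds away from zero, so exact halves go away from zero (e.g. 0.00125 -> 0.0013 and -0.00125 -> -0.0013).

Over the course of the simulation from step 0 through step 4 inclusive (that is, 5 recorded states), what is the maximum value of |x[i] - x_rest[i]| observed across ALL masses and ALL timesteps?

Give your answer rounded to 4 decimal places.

Step 0: x=[5.0000 6.0000] v=[0.0000 -2.0000]
Step 1: x=[4.0000 6.2500] v=[-4.0000 1.0000]
Step 2: x=[2.5625 6.9375] v=[-5.7500 2.7500]
Step 3: x=[1.5781 7.5313] v=[-3.9375 2.3750]
Step 4: x=[1.6875 7.6368] v=[0.4376 0.4218]
Max displacement = 2.4219

Answer: 2.4219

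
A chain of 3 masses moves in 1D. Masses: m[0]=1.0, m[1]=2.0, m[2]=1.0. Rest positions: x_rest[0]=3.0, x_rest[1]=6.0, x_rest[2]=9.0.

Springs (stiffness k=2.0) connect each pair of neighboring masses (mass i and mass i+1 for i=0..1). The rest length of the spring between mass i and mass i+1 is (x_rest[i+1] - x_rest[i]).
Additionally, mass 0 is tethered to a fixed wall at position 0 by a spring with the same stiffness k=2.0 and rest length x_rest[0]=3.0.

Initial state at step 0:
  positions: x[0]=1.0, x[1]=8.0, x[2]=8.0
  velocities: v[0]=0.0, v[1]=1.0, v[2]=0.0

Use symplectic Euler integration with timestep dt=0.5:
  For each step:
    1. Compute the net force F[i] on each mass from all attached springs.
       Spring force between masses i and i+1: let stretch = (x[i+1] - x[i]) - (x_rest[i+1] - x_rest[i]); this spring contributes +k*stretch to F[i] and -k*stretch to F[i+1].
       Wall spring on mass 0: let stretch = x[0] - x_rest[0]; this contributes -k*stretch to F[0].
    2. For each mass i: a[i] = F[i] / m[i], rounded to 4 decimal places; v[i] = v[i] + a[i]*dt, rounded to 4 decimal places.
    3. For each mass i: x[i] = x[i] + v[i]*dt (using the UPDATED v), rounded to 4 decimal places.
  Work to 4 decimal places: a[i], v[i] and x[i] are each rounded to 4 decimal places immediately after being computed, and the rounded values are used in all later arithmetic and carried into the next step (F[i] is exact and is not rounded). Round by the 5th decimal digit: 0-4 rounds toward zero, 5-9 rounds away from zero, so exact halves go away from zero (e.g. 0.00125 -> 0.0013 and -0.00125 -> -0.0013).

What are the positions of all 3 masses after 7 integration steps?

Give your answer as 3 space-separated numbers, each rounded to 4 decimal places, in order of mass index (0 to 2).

Answer: 6.2385 5.9719 9.9241

Derivation:
Step 0: x=[1.0000 8.0000 8.0000] v=[0.0000 1.0000 0.0000]
Step 1: x=[4.0000 6.7500 9.5000] v=[6.0000 -2.5000 3.0000]
Step 2: x=[6.3750 5.5000 11.1250] v=[4.7500 -2.5000 3.2500]
Step 3: x=[5.1250 5.8750 11.4375] v=[-2.5000 0.7500 0.6250]
Step 4: x=[1.6875 7.4532 10.4688] v=[-6.8750 3.1563 -1.9375]
Step 5: x=[0.2891 8.3439 9.4923] v=[-2.7968 1.7813 -1.9531]
Step 6: x=[2.7736 7.5080 9.4416] v=[4.9689 -1.6719 -0.1015]
Step 7: x=[6.2385 5.9719 9.9241] v=[6.9297 -3.0723 0.9649]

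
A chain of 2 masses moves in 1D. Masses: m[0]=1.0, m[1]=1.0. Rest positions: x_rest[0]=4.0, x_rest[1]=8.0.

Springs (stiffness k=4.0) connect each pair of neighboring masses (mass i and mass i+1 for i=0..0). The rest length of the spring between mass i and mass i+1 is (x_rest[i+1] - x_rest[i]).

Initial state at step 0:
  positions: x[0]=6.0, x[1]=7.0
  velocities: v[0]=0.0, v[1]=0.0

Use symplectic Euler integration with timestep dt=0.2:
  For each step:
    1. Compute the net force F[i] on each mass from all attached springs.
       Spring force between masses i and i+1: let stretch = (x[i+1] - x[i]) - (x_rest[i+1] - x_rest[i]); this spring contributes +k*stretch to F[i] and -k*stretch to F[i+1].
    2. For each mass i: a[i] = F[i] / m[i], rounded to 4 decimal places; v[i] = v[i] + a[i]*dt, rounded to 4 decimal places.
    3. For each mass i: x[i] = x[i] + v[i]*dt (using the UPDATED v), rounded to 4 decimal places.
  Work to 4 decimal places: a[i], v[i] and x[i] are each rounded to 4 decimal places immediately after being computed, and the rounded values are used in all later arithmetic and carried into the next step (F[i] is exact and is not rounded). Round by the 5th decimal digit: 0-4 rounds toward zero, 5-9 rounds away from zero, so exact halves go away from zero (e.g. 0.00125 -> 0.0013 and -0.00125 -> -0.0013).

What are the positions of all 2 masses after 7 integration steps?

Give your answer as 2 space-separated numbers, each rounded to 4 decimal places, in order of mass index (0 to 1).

Answer: 3.8751 9.1249

Derivation:
Step 0: x=[6.0000 7.0000] v=[0.0000 0.0000]
Step 1: x=[5.5200 7.4800] v=[-2.4000 2.4000]
Step 2: x=[4.7136 8.2864] v=[-4.0320 4.0320]
Step 3: x=[3.8388 9.1612] v=[-4.3738 4.3738]
Step 4: x=[3.1756 9.8244] v=[-3.3159 3.3159]
Step 5: x=[2.9362 10.0638] v=[-1.1969 1.1969]
Step 6: x=[3.1972 9.8028] v=[1.3052 -1.3052]
Step 7: x=[3.8751 9.1249] v=[3.3897 -3.3897]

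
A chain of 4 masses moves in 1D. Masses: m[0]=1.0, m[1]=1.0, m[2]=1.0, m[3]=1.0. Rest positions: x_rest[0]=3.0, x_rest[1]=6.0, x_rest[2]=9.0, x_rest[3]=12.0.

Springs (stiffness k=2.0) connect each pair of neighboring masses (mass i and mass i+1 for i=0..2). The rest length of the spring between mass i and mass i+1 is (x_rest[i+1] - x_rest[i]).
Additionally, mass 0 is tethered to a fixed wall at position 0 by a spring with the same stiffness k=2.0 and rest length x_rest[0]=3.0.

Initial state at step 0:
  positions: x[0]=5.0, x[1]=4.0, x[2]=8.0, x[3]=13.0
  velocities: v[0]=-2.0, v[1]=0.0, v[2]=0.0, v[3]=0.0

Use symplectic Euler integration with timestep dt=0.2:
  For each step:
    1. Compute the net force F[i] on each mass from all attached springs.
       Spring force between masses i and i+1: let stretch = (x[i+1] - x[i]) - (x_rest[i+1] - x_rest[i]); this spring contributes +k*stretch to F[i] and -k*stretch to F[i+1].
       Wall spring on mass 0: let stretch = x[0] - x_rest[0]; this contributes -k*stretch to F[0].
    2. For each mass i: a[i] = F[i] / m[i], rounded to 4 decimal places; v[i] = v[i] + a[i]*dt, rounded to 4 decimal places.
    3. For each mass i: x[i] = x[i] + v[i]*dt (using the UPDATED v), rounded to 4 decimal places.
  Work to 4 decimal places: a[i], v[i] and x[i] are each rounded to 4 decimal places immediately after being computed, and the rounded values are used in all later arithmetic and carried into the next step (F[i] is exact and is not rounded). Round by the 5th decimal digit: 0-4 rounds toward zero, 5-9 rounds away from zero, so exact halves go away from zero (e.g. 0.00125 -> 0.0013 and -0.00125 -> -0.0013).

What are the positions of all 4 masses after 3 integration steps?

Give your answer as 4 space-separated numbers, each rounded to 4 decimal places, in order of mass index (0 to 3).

Answer: 1.6821 5.8268 8.5023 12.1350

Derivation:
Step 0: x=[5.0000 4.0000 8.0000 13.0000] v=[-2.0000 0.0000 0.0000 0.0000]
Step 1: x=[4.1200 4.4000 8.0800 12.8400] v=[-4.4000 2.0000 0.4000 -0.8000]
Step 2: x=[2.9328 5.0720 8.2464 12.5392] v=[-5.9360 3.3600 0.8320 -1.5040]
Step 3: x=[1.6821 5.8268 8.5023 12.1350] v=[-6.2534 3.7741 1.2794 -2.0211]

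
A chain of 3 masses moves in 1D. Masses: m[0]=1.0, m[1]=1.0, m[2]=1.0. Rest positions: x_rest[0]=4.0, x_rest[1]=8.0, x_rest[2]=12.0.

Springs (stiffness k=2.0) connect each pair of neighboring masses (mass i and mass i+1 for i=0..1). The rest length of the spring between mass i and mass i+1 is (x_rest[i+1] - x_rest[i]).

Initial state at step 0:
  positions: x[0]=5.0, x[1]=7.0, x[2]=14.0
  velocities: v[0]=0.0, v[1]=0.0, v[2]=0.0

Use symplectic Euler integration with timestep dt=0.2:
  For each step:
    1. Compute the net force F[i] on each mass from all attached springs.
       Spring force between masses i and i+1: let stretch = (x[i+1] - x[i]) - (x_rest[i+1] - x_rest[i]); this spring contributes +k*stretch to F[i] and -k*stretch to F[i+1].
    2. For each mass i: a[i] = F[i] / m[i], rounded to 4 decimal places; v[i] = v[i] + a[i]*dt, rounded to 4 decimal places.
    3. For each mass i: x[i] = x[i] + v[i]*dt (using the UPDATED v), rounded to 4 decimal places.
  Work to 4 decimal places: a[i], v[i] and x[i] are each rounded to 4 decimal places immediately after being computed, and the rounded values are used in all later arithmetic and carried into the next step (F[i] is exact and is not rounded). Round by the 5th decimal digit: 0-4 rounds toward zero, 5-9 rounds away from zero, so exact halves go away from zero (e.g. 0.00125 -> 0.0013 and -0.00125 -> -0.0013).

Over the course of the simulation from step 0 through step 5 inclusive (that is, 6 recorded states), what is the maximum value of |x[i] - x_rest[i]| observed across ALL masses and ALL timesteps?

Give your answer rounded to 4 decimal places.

Answer: 2.2366

Derivation:
Step 0: x=[5.0000 7.0000 14.0000] v=[0.0000 0.0000 0.0000]
Step 1: x=[4.8400 7.4000 13.7600] v=[-0.8000 2.0000 -1.2000]
Step 2: x=[4.5648 8.1040 13.3312] v=[-1.3760 3.5200 -2.1440]
Step 3: x=[4.2527 8.9430 12.8042] v=[-1.5603 4.1952 -2.6349]
Step 4: x=[3.9959 9.7157 12.2883] v=[-1.2842 3.8636 -2.5794]
Step 5: x=[3.8766 10.2366 11.8866] v=[-0.5963 2.6047 -2.0084]
Max displacement = 2.2366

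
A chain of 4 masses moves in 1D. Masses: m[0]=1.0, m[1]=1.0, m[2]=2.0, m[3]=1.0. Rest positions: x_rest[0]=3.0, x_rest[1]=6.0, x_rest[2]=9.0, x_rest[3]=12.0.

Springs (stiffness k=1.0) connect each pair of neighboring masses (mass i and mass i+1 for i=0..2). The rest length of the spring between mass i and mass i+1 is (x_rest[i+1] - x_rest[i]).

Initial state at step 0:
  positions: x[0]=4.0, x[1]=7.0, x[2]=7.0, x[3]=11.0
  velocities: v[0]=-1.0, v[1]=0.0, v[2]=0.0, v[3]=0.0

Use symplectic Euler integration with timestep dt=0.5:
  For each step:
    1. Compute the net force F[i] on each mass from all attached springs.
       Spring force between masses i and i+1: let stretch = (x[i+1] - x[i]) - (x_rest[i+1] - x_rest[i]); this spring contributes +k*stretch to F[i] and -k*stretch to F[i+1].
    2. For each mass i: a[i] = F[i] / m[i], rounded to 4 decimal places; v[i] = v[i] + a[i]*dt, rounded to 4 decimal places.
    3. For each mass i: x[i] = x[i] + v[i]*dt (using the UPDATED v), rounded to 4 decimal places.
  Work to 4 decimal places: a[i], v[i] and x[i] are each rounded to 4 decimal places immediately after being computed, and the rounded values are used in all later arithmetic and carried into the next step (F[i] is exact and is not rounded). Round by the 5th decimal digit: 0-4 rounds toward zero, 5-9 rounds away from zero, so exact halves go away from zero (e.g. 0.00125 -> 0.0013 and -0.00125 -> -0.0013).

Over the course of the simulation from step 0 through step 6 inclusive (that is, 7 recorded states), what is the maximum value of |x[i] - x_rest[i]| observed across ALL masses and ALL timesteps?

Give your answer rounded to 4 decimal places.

Answer: 3.6201

Derivation:
Step 0: x=[4.0000 7.0000 7.0000 11.0000] v=[-1.0000 0.0000 0.0000 0.0000]
Step 1: x=[3.5000 6.2500 7.5000 10.7500] v=[-1.0000 -1.5000 1.0000 -0.5000]
Step 2: x=[2.9375 5.1250 8.2500 10.4375] v=[-1.1250 -2.2500 1.5000 -0.6250]
Step 3: x=[2.1719 4.2344 8.8828 10.3281] v=[-1.5313 -1.7813 1.2656 -0.2188]
Step 4: x=[1.1719 3.9902 9.1152 10.6074] v=[-2.0001 -0.4884 0.4648 0.5586]
Step 5: x=[0.1264 4.3227 8.8935 11.2637] v=[-2.0910 0.6650 -0.4434 1.3125]
Step 6: x=[-0.6201 4.7489 8.3967 12.0774] v=[-1.4929 0.8523 -0.9936 1.6274]
Max displacement = 3.6201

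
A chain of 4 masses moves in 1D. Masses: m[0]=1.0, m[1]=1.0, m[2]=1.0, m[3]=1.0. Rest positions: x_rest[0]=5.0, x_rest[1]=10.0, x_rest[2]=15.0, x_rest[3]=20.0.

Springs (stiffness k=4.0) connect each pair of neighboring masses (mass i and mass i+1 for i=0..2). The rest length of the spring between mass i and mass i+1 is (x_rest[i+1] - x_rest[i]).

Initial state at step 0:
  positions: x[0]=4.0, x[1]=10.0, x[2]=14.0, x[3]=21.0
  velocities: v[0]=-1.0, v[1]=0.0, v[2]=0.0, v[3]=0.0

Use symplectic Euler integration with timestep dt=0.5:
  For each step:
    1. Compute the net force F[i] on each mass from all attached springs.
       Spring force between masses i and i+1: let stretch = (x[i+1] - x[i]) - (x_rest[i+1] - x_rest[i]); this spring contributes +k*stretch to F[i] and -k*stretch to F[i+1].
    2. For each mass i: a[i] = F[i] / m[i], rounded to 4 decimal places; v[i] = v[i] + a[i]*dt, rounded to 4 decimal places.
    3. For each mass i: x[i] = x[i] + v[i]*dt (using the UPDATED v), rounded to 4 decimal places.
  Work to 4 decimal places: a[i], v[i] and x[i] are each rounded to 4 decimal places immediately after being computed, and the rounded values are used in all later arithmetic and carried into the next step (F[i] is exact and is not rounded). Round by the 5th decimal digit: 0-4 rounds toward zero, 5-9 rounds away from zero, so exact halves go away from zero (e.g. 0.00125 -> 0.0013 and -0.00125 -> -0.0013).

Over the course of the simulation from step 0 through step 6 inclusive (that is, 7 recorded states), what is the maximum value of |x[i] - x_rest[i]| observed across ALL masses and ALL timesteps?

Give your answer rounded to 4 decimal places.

Step 0: x=[4.0000 10.0000 14.0000 21.0000] v=[-1.0000 0.0000 0.0000 0.0000]
Step 1: x=[4.5000 8.0000 17.0000 19.0000] v=[1.0000 -4.0000 6.0000 -4.0000]
Step 2: x=[3.5000 11.5000 13.0000 20.0000] v=[-2.0000 7.0000 -8.0000 2.0000]
Step 3: x=[5.5000 8.5000 14.5000 19.0000] v=[4.0000 -6.0000 3.0000 -2.0000]
Step 4: x=[5.5000 8.5000 14.5000 18.5000] v=[0.0000 0.0000 0.0000 -1.0000]
Step 5: x=[3.5000 11.5000 12.5000 19.0000] v=[-4.0000 6.0000 -4.0000 1.0000]
Step 6: x=[4.5000 7.5000 16.0000 18.0000] v=[2.0000 -8.0000 7.0000 -2.0000]
Max displacement = 2.5000

Answer: 2.5000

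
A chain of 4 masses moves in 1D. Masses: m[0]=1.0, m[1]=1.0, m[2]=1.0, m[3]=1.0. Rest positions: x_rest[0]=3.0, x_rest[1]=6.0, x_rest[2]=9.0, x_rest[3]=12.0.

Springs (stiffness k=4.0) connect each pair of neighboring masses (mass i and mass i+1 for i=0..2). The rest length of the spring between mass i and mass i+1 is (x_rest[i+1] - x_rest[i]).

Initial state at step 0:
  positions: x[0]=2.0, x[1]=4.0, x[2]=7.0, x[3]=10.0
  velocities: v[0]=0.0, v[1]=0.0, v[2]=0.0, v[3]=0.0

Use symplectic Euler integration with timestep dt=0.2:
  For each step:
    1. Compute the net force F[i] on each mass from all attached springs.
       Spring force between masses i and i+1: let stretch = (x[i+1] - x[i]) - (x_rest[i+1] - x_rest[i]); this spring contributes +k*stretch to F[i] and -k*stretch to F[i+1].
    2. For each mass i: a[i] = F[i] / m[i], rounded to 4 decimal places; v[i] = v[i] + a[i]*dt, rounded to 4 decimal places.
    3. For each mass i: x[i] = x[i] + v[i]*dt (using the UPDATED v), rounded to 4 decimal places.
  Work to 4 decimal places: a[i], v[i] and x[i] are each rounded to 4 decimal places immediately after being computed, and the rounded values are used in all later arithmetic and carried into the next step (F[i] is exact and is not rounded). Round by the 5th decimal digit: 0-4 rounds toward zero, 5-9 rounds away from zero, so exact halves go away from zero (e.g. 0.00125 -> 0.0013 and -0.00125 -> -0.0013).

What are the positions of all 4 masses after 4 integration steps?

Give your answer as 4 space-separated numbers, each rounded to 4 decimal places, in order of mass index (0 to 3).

Answer: 1.0338 4.6877 7.2537 10.0247

Derivation:
Step 0: x=[2.0000 4.0000 7.0000 10.0000] v=[0.0000 0.0000 0.0000 0.0000]
Step 1: x=[1.8400 4.1600 7.0000 10.0000] v=[-0.8000 0.8000 0.0000 0.0000]
Step 2: x=[1.5712 4.4032 7.0256 10.0000] v=[-1.3440 1.2160 0.1280 0.0000]
Step 3: x=[1.2755 4.6129 7.1075 10.0041] v=[-1.4784 1.0483 0.4096 0.0205]
Step 4: x=[1.0338 4.6877 7.2537 10.0247] v=[-1.2085 0.3741 0.7312 0.1032]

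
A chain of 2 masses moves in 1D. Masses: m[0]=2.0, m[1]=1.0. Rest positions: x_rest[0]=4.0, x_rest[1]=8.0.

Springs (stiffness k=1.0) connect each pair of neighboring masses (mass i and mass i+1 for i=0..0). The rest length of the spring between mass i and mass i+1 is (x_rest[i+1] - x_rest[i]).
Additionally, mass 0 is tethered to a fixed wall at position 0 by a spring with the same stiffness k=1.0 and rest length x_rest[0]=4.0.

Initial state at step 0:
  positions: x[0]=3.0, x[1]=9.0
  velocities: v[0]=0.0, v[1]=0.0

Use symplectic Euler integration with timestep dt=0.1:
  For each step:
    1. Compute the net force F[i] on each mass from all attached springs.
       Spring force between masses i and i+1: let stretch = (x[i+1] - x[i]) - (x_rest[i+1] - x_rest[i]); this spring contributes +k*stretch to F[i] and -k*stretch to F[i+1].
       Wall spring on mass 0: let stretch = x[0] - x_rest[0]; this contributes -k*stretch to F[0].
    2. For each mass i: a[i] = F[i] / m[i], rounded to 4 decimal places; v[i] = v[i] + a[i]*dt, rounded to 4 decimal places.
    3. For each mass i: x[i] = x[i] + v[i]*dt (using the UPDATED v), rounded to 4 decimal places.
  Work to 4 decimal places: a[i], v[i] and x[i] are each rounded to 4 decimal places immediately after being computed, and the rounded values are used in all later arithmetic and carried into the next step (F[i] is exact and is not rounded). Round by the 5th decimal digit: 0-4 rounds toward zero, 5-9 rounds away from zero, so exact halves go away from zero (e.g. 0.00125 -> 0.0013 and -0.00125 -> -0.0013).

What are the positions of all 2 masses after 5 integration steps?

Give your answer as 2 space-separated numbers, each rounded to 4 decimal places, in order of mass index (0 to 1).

Answer: 3.2164 8.7122

Derivation:
Step 0: x=[3.0000 9.0000] v=[0.0000 0.0000]
Step 1: x=[3.0150 8.9800] v=[0.1500 -0.2000]
Step 2: x=[3.0448 8.9404] v=[0.2975 -0.3965]
Step 3: x=[3.0888 8.8818] v=[0.4400 -0.5861]
Step 4: x=[3.1463 8.8053] v=[0.5752 -0.7654]
Step 5: x=[3.2164 8.7122] v=[0.7008 -0.9313]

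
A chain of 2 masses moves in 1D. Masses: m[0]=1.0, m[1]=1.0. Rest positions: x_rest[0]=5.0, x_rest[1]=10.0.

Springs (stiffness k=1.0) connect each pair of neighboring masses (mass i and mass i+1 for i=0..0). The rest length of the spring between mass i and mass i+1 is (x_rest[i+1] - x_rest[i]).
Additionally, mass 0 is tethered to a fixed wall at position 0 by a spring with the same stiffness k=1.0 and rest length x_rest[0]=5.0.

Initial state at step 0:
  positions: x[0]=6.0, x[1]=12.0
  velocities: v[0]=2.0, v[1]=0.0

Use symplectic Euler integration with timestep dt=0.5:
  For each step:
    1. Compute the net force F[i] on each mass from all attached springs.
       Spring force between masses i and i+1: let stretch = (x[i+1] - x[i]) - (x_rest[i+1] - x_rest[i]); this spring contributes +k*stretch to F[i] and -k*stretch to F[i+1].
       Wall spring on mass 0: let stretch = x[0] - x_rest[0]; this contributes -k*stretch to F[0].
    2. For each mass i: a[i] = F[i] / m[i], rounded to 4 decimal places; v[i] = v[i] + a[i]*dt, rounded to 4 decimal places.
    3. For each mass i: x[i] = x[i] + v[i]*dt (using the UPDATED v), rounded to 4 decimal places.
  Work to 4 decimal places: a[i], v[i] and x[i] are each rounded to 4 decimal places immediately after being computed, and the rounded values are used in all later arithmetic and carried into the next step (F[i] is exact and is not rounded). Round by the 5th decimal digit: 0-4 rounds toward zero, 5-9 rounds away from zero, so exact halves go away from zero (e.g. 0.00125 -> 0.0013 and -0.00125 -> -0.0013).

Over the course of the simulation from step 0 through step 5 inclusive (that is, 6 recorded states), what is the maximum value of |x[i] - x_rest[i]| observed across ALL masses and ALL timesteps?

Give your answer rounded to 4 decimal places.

Answer: 2.4375

Derivation:
Step 0: x=[6.0000 12.0000] v=[2.0000 0.0000]
Step 1: x=[7.0000 11.7500] v=[2.0000 -0.5000]
Step 2: x=[7.4375 11.5625] v=[0.8750 -0.3750]
Step 3: x=[7.0469 11.5938] v=[-0.7813 0.0625]
Step 4: x=[6.0313 11.7384] v=[-2.0313 0.2891]
Step 5: x=[4.9346 11.7062] v=[-2.1934 -0.0645]
Max displacement = 2.4375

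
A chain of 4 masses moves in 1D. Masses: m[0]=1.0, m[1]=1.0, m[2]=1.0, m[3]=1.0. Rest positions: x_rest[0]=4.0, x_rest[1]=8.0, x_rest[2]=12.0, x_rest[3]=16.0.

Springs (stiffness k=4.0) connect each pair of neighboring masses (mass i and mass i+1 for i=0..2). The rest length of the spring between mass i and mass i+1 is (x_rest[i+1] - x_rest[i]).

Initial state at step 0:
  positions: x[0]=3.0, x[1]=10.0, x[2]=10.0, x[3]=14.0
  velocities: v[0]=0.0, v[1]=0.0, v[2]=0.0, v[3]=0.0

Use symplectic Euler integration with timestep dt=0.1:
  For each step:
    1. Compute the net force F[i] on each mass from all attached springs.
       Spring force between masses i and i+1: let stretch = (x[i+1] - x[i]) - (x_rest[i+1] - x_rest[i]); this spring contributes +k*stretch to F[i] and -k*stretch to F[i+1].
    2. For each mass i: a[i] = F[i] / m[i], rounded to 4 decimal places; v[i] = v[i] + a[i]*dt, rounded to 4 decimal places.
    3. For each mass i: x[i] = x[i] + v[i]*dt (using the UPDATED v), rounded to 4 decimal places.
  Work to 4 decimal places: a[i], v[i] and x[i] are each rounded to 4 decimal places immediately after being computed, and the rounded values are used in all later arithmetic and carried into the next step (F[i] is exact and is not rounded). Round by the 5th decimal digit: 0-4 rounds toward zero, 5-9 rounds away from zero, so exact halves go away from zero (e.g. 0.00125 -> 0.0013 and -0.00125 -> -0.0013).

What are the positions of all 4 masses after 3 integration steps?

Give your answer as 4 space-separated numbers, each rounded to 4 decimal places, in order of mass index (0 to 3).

Step 0: x=[3.0000 10.0000 10.0000 14.0000] v=[0.0000 0.0000 0.0000 0.0000]
Step 1: x=[3.1200 9.7200 10.1600 14.0000] v=[1.2000 -2.8000 1.6000 0.0000]
Step 2: x=[3.3440 9.1936 10.4560 14.0064] v=[2.2400 -5.2640 2.9600 0.0640]
Step 3: x=[3.6420 8.4837 10.8435 14.0308] v=[2.9798 -7.0989 3.8752 0.2438]

Answer: 3.6420 8.4837 10.8435 14.0308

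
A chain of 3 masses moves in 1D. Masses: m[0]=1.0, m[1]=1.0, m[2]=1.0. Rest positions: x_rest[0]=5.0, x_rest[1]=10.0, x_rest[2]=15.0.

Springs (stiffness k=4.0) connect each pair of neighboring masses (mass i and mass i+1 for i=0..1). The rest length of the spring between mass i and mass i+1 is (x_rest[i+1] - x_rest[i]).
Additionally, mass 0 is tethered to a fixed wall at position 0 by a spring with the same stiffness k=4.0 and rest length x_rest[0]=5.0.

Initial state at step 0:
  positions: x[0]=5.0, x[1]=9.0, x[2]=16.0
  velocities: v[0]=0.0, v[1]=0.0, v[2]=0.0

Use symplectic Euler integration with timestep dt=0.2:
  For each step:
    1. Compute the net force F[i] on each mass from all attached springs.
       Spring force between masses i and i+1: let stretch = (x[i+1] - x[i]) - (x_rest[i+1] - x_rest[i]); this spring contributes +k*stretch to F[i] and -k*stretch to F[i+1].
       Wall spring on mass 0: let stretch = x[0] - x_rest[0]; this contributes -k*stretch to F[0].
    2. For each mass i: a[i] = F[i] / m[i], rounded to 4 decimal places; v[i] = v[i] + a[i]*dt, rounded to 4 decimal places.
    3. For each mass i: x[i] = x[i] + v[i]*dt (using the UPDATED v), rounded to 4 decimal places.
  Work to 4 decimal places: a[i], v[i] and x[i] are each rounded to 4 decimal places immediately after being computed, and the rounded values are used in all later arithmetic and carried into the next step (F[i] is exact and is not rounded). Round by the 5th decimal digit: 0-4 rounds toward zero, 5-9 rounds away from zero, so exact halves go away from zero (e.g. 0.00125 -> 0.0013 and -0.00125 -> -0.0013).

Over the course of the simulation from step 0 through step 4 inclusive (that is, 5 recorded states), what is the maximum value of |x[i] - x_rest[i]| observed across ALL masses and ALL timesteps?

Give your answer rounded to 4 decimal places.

Answer: 1.0885

Derivation:
Step 0: x=[5.0000 9.0000 16.0000] v=[0.0000 0.0000 0.0000]
Step 1: x=[4.8400 9.4800 15.6800] v=[-0.8000 2.4000 -1.6000]
Step 2: x=[4.6480 10.2096 15.1680] v=[-0.9600 3.6480 -2.5600]
Step 3: x=[4.6022 10.8427 14.6627] v=[-0.2291 3.1654 -2.5267]
Step 4: x=[4.8185 11.0885 14.3462] v=[1.0815 1.2290 -1.5827]
Max displacement = 1.0885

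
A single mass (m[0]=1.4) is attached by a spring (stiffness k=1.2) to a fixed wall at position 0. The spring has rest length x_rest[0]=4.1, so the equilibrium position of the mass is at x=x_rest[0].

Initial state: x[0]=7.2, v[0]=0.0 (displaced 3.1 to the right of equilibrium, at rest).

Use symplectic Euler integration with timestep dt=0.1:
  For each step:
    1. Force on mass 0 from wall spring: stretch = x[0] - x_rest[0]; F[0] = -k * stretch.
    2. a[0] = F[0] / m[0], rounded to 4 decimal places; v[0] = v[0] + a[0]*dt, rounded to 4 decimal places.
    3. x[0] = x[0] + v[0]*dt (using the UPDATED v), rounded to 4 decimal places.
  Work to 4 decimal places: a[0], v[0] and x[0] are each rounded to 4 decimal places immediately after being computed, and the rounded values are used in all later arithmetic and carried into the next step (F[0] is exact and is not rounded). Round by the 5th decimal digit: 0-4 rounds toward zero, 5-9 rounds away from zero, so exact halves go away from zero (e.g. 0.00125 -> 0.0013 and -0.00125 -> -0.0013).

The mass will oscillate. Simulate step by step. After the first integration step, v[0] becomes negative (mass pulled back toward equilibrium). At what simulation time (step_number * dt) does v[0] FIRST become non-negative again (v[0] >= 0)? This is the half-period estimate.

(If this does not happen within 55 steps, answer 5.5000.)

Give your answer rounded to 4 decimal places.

Answer: 3.4000

Derivation:
Step 0: x=[7.2000] v=[0.0000]
Step 1: x=[7.1734] v=[-0.2657]
Step 2: x=[7.1205] v=[-0.5291]
Step 3: x=[7.0417] v=[-0.7880]
Step 4: x=[6.9377] v=[-1.0402]
Step 5: x=[6.8094] v=[-1.2834]
Step 6: x=[6.6578] v=[-1.5156]
Step 7: x=[6.4843] v=[-1.7348]
Step 8: x=[6.2904] v=[-1.9392]
Step 9: x=[6.0777] v=[-2.1270]
Step 10: x=[5.8481] v=[-2.2965]
Step 11: x=[5.6035] v=[-2.4463]
Step 12: x=[5.3460] v=[-2.5752]
Step 13: x=[5.0778] v=[-2.6820]
Step 14: x=[4.8012] v=[-2.7658]
Step 15: x=[4.5186] v=[-2.8259]
Step 16: x=[4.2324] v=[-2.8618]
Step 17: x=[3.9451] v=[-2.8732]
Step 18: x=[3.6591] v=[-2.8599]
Step 19: x=[3.3769] v=[-2.8221]
Step 20: x=[3.1009] v=[-2.7601]
Step 21: x=[2.8335] v=[-2.6745]
Step 22: x=[2.5769] v=[-2.5659]
Step 23: x=[2.3334] v=[-2.4354]
Step 24: x=[2.1050] v=[-2.2840]
Step 25: x=[1.8937] v=[-2.1130]
Step 26: x=[1.7013] v=[-1.9239]
Step 27: x=[1.5295] v=[-1.7183]
Step 28: x=[1.3797] v=[-1.4980]
Step 29: x=[1.2532] v=[-1.2648]
Step 30: x=[1.1511] v=[-1.0208]
Step 31: x=[1.0743] v=[-0.7680]
Step 32: x=[1.0234] v=[-0.5087]
Step 33: x=[0.9989] v=[-0.2450]
Step 34: x=[1.0010] v=[0.0208]
First v>=0 after going negative at step 34, time=3.4000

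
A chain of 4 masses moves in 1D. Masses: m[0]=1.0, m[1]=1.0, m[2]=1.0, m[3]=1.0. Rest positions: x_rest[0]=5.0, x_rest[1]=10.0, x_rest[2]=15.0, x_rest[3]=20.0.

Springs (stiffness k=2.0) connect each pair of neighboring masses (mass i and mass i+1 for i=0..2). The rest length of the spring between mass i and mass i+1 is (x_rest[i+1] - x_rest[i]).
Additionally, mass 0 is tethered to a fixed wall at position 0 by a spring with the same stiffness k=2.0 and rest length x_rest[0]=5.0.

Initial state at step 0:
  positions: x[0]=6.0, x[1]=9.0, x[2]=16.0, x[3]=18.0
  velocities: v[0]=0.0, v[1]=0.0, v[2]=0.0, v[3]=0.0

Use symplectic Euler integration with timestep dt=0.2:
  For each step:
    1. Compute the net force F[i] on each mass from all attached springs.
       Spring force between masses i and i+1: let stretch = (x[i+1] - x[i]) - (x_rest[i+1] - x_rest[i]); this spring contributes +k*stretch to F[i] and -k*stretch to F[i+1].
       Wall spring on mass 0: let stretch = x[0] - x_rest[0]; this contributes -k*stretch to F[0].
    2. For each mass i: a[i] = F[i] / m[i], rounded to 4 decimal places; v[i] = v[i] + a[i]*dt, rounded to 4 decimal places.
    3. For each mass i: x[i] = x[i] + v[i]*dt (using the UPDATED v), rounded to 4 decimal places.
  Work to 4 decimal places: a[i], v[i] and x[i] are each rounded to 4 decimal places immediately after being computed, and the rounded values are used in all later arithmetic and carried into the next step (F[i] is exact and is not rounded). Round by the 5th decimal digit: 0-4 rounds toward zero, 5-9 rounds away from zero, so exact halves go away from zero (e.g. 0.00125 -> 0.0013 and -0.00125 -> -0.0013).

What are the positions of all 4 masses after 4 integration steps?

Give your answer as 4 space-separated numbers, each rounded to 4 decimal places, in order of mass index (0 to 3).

Step 0: x=[6.0000 9.0000 16.0000 18.0000] v=[0.0000 0.0000 0.0000 0.0000]
Step 1: x=[5.7600 9.3200 15.6000 18.2400] v=[-1.2000 1.6000 -2.0000 1.2000]
Step 2: x=[5.3440 9.8576 14.9088 18.6688] v=[-2.0800 2.6880 -3.4560 2.1440]
Step 3: x=[4.8616 10.4382 14.1143 19.1968] v=[-2.4122 2.9030 -3.9725 2.6400]
Step 4: x=[4.4364 10.8668 13.4323 19.7182] v=[-2.1262 2.1428 -3.4099 2.6070]

Answer: 4.4364 10.8668 13.4323 19.7182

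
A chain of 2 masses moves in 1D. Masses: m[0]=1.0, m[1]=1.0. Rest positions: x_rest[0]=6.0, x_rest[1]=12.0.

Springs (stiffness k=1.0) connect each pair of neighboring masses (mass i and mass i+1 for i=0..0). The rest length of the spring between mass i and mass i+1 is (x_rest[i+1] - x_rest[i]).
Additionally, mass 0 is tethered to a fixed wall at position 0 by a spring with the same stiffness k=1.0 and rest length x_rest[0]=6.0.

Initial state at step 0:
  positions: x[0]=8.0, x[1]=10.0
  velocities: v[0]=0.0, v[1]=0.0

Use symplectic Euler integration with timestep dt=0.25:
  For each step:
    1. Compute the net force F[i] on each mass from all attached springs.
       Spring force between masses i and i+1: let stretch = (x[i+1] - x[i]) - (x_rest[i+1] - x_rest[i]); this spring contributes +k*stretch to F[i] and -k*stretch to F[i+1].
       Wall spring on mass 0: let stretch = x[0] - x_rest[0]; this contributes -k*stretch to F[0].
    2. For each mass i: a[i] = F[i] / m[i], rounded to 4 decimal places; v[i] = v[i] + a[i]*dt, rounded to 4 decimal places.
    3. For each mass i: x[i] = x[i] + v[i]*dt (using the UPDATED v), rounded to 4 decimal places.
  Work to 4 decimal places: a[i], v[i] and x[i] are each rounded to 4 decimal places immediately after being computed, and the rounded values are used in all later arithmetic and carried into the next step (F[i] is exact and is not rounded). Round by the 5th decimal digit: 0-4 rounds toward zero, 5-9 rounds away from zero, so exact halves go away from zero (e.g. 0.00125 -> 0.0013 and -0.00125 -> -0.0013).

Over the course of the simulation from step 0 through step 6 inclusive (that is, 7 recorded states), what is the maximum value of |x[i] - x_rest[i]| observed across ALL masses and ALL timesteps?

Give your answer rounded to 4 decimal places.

Answer: 2.2887

Derivation:
Step 0: x=[8.0000 10.0000] v=[0.0000 0.0000]
Step 1: x=[7.6250 10.2500] v=[-1.5000 1.0000]
Step 2: x=[6.9375 10.7110] v=[-2.7500 1.8438]
Step 3: x=[6.0523 11.3111] v=[-3.5410 2.4004]
Step 4: x=[5.1175 11.9575] v=[-3.7394 2.5857]
Step 5: x=[4.2903 12.5514] v=[-3.3088 2.3757]
Step 6: x=[3.7113 13.0040] v=[-2.3161 1.8104]
Max displacement = 2.2887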